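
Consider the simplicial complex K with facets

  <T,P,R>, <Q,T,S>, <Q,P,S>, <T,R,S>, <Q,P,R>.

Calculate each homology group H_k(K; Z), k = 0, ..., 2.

Fix the vertex order P < Q < R < S < T and write every simplex with vertices in increasing order. Then dim K = 2 and the simplices of K are:

  0-simplices (5): P, Q, R, S, T
  1-simplices (10): PQ, PR, PS, PT, QR, QS, QT, RS, RT, ST
  2-simplices (5): PQR, PQS, PRT, QST, RST

giving chain groups C_0 ≅ Z^5, C_1 ≅ Z^10, C_2 ≅ Z^5.

∂_1: C_1 → C_0 maps an edge to its endpoints' difference, ∂[p,q] = q − p. For instance
  ∂PR = R − P.
As a 5×10 matrix over Z this has rank 4, with invariant factors (1,1,1,1).

∂_2: C_2 → C_1 acts by ∂[p,q,r] = [q,r] − [p,r] + [p,q]. For instance
  ∂PQS = QS − PS + PQ,
  ∂PRT = RT − PT + PR.
The resulting 10×5 matrix has rank 5, and its Smith normal form has invariant factors (1,1,1,1,1).

From H_k ≅ ker(∂_k) / im(∂_{k+1}) we obtain:

  H_0: rank C_0 − rank ∂_1 = 5 − 4 = 1, and the invariant factors of ∂_1 are all 1, so H_0 ≅ Z.
  H_1: rank ker ∂_1 − rank ∂_2 = (10 − 4) − 5 = 1, and the invariant factors of ∂_2 are all 1, so H_1 ≅ Z.
  H_2: rank ker ∂_2 − rank ∂_3 = (5 − 5) − 0 = 0, and there is no ∂_3, so H_2 ≅ 0.

As a check, the Euler characteristic is 5 − 10 + 5 = 0, which agrees with 1 − 1 + 0 = 0.
(K is a triangulation of the Möbius band.)

H_0 = Z,  H_1 = Z,  H_2 = 0.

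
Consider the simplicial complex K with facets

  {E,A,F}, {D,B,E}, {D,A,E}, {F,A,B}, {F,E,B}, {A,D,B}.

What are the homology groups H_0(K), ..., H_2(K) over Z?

H_0 ≅ Z,  H_1 = 0,  H_2 ≅ Z.

Take the total order A < B < D < E < F on the vertex set. Then K (dimension 2) consists of the simplices:

  0-simplices (5): A, B, D, E, F
  1-simplices (9): AB, AD, AE, AF, BD, BE, BF, DE, EF
  2-simplices (6): ABD, ABF, ADE, AEF, BDE, BEF

Hence C_0 ≅ Z^5, C_1 ≅ Z^9, C_2 ≅ Z^6.

The boundary map ∂_1: C_1 → C_0 is given by ∂[p,q] = [q] − [p].
As a 5×9 matrix over Z this has rank 4, with invariant factors (1,1,1,1).

The boundary map ∂_2: C_2 → C_1 sends each 2-simplex [p,q,r] to [q,r] − [p,r] + [p,q]. For instance
  ∂ABF = BF − AF + AB,
  ∂BDE = DE − BE + BD.
The 9×6 boundary matrix has rank 5 and Smith normal form diag(1,1,1,1,1).

Reading off H_k = ker ∂_k / im ∂_{k+1}:

  H_0: rank C_0 − rank ∂_1 = 5 − 4 = 1, and the invariant factors of ∂_1 are all 1, so H_0 ≅ Z.
  H_1: rank ker ∂_1 − rank ∂_2 = (9 − 4) − 5 = 0, and the invariant factors of ∂_2 are all 1, so H_1 ≅ 0.
  H_2: rank ker ∂_2 − rank ∂_3 = (6 − 5) − 0 = 1, and there is no ∂_3, so H_2 ≅ Z.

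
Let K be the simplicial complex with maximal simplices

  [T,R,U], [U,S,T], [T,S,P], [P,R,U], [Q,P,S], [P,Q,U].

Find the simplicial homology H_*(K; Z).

Order the vertices as P < Q < R < S < T < U. Listing each simplex with vertices in this order, K has dimension 2 with simplices:

  0-simplices (6): P, Q, R, S, T, U
  1-simplices (12): PQ, PR, PS, PT, PU, QS, QU, RT, RU, ST, SU, TU
  2-simplices (6): PQS, PQU, PRU, PST, RTU, STU

giving chain groups C_0 ≅ Z^6, C_1 ≅ Z^12, C_2 ≅ Z^6.

The boundary map ∂_1: C_1 → C_0 is given by ∂[p,q] = [q] − [p].
The 6×12 boundary matrix has rank 5 and Smith normal form diag(1,1,1,1,1).

The boundary map ∂_2: C_2 → C_1 sends each 2-simplex [p,q,r] to [q,r] − [p,r] + [p,q]. For instance
  ∂STU = TU − SU + ST,
  ∂PRU = RU − PU + PR.
The resulting 12×6 matrix has rank 6, and its Smith normal form has invariant factors (1,1,1,1,1,1).

Computing H_k = (kernel of ∂_k) / (image of ∂_{k+1}):

  H_0: rank C_0 − rank ∂_1 = 6 − 5 = 1, and the invariant factors of ∂_1 are all 1, so H_0 = Z.
  H_1: rank ker ∂_1 − rank ∂_2 = (12 − 5) − 6 = 1, and the invariant factors of ∂_2 are all 1, so H_1 = Z.
  H_2: rank ker ∂_2 − rank ∂_3 = (6 − 6) − 0 = 0, and there is no ∂_3, so H_2 = 0.

As a check, the Euler characteristic is 6 − 12 + 6 = 0, which agrees with 1 − 1 + 0 = 0.

H_0 = Z,  H_1 = Z,  H_2 = 0.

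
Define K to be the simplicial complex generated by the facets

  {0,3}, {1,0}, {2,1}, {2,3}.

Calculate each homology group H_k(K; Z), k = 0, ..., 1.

H_0 ≅ Z,  H_1 ≅ Z.

K has 4 vertices, 4 edges.
rank ∂_0 = 0, rank ∂_1 = 3 ⇒ b_0 = 4 − 0 − 3 = 1; all invariant factors of ∂_1 are 1 so no torsion. So H_0 ≅ Z.
rank ∂_1 = 3, rank ∂_2 = 0 ⇒ b_1 = 4 − 3 − 0 = 1. So H_1 ≅ Z.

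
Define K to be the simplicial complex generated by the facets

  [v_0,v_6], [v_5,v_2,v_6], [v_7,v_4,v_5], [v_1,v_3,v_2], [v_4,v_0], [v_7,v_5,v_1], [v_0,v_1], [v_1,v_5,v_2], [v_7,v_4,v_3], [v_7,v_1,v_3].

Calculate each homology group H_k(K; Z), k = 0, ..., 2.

H_0 = Z,  H_1 = Z^2,  H_2 = 0.

K has 8 vertices, 16 edges, 7 triangles.
rank ∂_0 = 0, rank ∂_1 = 7 ⇒ b_0 = 8 − 0 − 7 = 1; all invariant factors of ∂_1 are 1 so no torsion. So H_0 = Z.
rank ∂_1 = 7, rank ∂_2 = 7 ⇒ b_1 = 16 − 7 − 7 = 2; all invariant factors of ∂_2 are 1 so no torsion. So H_1 = Z^2.
rank ∂_2 = 7, rank ∂_3 = 0 ⇒ b_2 = 7 − 7 − 0 = 0. So H_2 = 0.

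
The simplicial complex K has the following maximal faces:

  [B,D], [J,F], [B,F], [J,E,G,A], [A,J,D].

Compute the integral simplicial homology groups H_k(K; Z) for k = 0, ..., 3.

K has 7 vertices, 11 edges, 5 triangles, 1 3-simplex.
rank ∂_0 = 0, rank ∂_1 = 6 ⇒ b_0 = 7 − 0 − 6 = 1; all invariant factors of ∂_1 are 1 so no torsion. So H_0 = Z.
rank ∂_1 = 6, rank ∂_2 = 4 ⇒ b_1 = 11 − 6 − 4 = 1; all invariant factors of ∂_2 are 1 so no torsion. So H_1 = Z.
rank ∂_2 = 4, rank ∂_3 = 1 ⇒ b_2 = 5 − 4 − 1 = 0; all invariant factors of ∂_3 are 1 so no torsion. So H_2 = 0.
rank ∂_3 = 1, rank ∂_4 = 0 ⇒ b_3 = 1 − 1 − 0 = 0. So H_3 = 0.

H_0 ≅ Z,  H_1 ≅ Z,  H_2 = 0,  H_3 = 0.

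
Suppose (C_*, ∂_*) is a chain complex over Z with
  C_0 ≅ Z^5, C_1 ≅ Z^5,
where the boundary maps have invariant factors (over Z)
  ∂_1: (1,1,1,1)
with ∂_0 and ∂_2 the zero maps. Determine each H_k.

H_0: b_0 = 5 − 0 − 4 = 1; torsion from ∂_1 factors > 1: none. So H_0 = Z.
H_1: b_1 = 5 − 4 − 0 = 1; torsion from ∂_2 factors > 1: none. So H_1 = Z.

H_0 = Z,  H_1 = Z.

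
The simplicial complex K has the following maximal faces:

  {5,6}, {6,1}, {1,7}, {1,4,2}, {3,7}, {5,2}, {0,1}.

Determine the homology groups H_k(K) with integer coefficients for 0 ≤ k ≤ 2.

H_0 ≅ Z,  H_1 ≅ Z,  H_2 = 0.

K has 8 vertices, 9 edges, 1 triangle.
rank ∂_0 = 0, rank ∂_1 = 7 ⇒ b_0 = 8 − 0 − 7 = 1; all invariant factors of ∂_1 are 1 so no torsion. So H_0 ≅ Z.
rank ∂_1 = 7, rank ∂_2 = 1 ⇒ b_1 = 9 − 7 − 1 = 1; all invariant factors of ∂_2 are 1 so no torsion. So H_1 ≅ Z.
rank ∂_2 = 1, rank ∂_3 = 0 ⇒ b_2 = 1 − 1 − 0 = 0. So H_2 ≅ 0.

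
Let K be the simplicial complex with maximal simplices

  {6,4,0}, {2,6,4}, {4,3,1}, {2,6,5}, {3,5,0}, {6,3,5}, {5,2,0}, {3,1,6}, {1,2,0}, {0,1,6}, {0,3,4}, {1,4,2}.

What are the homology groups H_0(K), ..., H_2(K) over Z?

H_0 = Z,  H_1 = Z/2,  H_2 = 0.

Take the total order 0 < 1 < 2 < 3 < 4 < 5 < 6 on the vertex set. Then K (dimension 2) consists of the simplices:

  0-simplices (7): [0], [1], [2], [3], [4], [5], [6]
  1-simplices (18): [0,1], [0,2], [0,3], [0,4], [0,5], [0,6], [1,2], [1,3], [1,4], [1,6], [2,4], [2,5], [2,6], [3,4], [3,5], [3,6], [4,6], [5,6]
  2-simplices (12): [0,1,2], [0,1,6], [0,2,5], [0,3,4], [0,3,5], [0,4,6], [1,2,4], [1,3,4], [1,3,6], [2,4,6], [2,5,6], [3,5,6]

Hence C_0 ≅ Z^7, C_1 ≅ Z^18, C_2 ≅ Z^12.

The boundary map ∂_1: C_1 → C_0 is given by ∂[p,q] = [q] − [p].
This gives a 7×18 integer matrix of rank 6; reducing to Smith normal form yields diagonal entries (1,1,1,1,1,1).

The boundary map ∂_2: C_2 → C_1 sends each 2-simplex [p,q,r] to [q,r] − [p,r] + [p,q]. For instance
  ∂[0,3,4] = [3,4] − [0,4] + [0,3],
  ∂[2,5,6] = [5,6] − [2,6] + [2,5].
As a 18×12 matrix over Z this has rank 12, with invariant factors (1,1,1,1,1,1,1,1,1,1,1,2).

Reading off H_k = ker ∂_k / im ∂_{k+1}:

  H_0: rank C_0 − rank ∂_1 = 7 − 6 = 1, and the invariant factors of ∂_1 are all 1, so H_0 ≅ Z.
  H_1: rank ker ∂_1 − rank ∂_2 = (18 − 6) − 12 = 0, and ∂_2 has invariant factor 2 > 1, so H_1 ≅ Z/2.
  H_2: rank ker ∂_2 − rank ∂_3 = (12 − 12) − 0 = 0, and there is no ∂_3, so H_2 ≅ 0.

As a check, the Euler characteristic is 7 − 18 + 12 = 1, which agrees with 1 − 0 + 0 = 1.
(K is a triangulation of the real projective plane RP^2.)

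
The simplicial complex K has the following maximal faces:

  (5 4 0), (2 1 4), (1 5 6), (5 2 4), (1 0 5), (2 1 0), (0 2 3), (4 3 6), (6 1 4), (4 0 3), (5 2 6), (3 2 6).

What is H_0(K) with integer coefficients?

K has 7 vertices, 18 edges, 12 triangles.
rank ∂_0 = 0, rank ∂_1 = 6 ⇒ b_0 = 7 − 0 − 6 = 1; all invariant factors of ∂_1 are 1 so no torsion. So H_0 = Z.

H_0 ≅ Z.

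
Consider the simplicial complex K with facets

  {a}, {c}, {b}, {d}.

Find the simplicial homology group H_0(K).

Fix the vertex order a < b < c < d and write every simplex with vertices in increasing order. Then dim K = 0 and the simplices of K are:

  0-simplices (4): a, b, c, d

so the chain groups are C_0 ≅ Z^4.

From H_k ≅ ker(∂_k) / im(∂_{k+1}) we obtain:

  H_0: rank C_0 − rank ∂_1 = 4 − 0 = 4, and there is no ∂_1, so H_0 ≅ Z^4.

(K is a triangulation of a set of 4 points.)

H_0 = Z^4.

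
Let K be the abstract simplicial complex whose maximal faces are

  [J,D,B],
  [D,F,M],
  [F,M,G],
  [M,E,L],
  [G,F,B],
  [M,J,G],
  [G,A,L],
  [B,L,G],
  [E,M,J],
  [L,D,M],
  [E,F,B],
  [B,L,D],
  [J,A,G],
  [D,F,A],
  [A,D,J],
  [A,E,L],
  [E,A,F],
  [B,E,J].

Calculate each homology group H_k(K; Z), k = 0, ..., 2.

H_0 = Z,  H_1 = Z^2,  H_2 = Z.

We work with the vertex ordering A < B < D < E < F < G < J < L < M. The simplices of K, each written with vertices in increasing order, are:

  0-simplices (9): A, B, D, E, F, G, J, L, M
  1-simplices (27): AD, AE, AF, AG, AJ, AL, BD, BE, BF, BG, BJ, BL, DF, DJ, DL, DM, EF, EJ, EL, EM, FG, FM, GJ, GL, GM, JM, LM
  2-simplices (18): ADF, ADJ, AEF, AEL, AGJ, AGL, BDJ, BDL, BEF, BEJ, BFG, BGL, DFM, DLM, EJM, ELM, FGM, GJM

giving chain groups C_0 ≅ Z^9, C_1 ≅ Z^27, C_2 ≅ Z^18.

The boundary map ∂_1: C_1 → C_0 sends each edge [p,q] (with p < q) to q − p. For instance
  ∂FM = M − F.
This gives a 9×27 integer matrix of rank 8; reducing to Smith normal form yields diagonal entries (1,1,1,1,1,1,1,1).

The boundary map ∂_2: C_2 → C_1 acts by ∂[p,q,r] = [q,r] − [p,r] + [p,q]. For instance
  ∂BDL = DL − BL + BD,
  ∂FGM = GM − FM + FG.
The 27×18 boundary matrix has rank 17 and Smith normal form diag(1,1,1,1,1,1,1,1,1,1,1,1,1,1,1,1,1).

Computing H_k = (kernel of ∂_k) / (image of ∂_{k+1}):

  H_0: rank C_0 − rank ∂_1 = 9 − 8 = 1, and the invariant factors of ∂_1 are all 1, so H_0 ≅ Z.
  H_1: rank ker ∂_1 − rank ∂_2 = (27 − 8) − 17 = 2, and the invariant factors of ∂_2 are all 1, so H_1 ≅ Z^2.
  H_2: rank ker ∂_2 − rank ∂_3 = (18 − 17) − 0 = 1, and there is no ∂_3, so H_2 ≅ Z.

As a check, the Euler characteristic is 9 − 27 + 18 = 0, which agrees with 1 − 2 + 1 = 0.
(K is a triangulation of the torus T^2.)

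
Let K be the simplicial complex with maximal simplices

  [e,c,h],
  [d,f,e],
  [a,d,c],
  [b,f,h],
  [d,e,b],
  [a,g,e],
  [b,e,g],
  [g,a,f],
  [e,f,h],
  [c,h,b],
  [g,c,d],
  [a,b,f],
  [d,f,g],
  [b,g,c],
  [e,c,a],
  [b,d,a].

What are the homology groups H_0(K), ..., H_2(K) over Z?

H_0 = Z,  H_1 = Z^2,  H_2 = Z.

Order the vertices as a < b < c < d < e < f < g < h. Listing each simplex with vertices in this order, K has dimension 2 with simplices:

  0-simplices (8): a, b, c, d, e, f, g, h
  1-simplices (24): ab, ac, ad, ae, af, ag, bc, bd, be, bf, bg, bh, cd, ce, cg, ch, de, df, dg, ef, eg, eh, fg, fh
  2-simplices (16): abd, abf, acd, ace, aeg, afg, bcg, bch, bde, beg, bfh, cdg, ceh, def, dfg, efh

so the chain groups are C_0 ≅ Z^8, C_1 ≅ Z^24, C_2 ≅ Z^16.

The boundary map ∂_1: C_1 → C_0 maps an edge to its endpoints' difference, ∂[p,q] = q − p.
As a 8×24 matrix over Z this has rank 7, with invariant factors (1,1,1,1,1,1,1).

The boundary map ∂_2: C_2 → C_1 acts by ∂[p,q,r] = [q,r] − [p,r] + [p,q]. For instance
  ∂bde = de − be + bd,
  ∂aeg = eg − ag + ae.
As a 24×16 matrix over Z this has rank 15, with invariant factors (1,1,1,1,1,1,1,1,1,1,1,1,1,1,1).

Reading off H_k = ker ∂_k / im ∂_{k+1}:

  H_0: rank C_0 − rank ∂_1 = 8 − 7 = 1, and the invariant factors of ∂_1 are all 1, so H_0 = Z.
  H_1: rank ker ∂_1 − rank ∂_2 = (24 − 7) − 15 = 2, and the invariant factors of ∂_2 are all 1, so H_1 = Z^2.
  H_2: rank ker ∂_2 − rank ∂_3 = (16 − 15) − 0 = 1, and there is no ∂_3, so H_2 = Z.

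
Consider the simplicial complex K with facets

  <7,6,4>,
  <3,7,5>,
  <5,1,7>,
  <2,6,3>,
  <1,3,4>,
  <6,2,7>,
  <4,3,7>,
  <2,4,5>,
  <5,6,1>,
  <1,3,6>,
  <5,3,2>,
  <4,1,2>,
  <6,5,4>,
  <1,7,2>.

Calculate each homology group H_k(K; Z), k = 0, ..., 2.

H_0 = Z,  H_1 = Z^2,  H_2 = Z.

K has 7 vertices, 21 edges, 14 triangles.
rank ∂_0 = 0, rank ∂_1 = 6 ⇒ b_0 = 7 − 0 − 6 = 1; all invariant factors of ∂_1 are 1 so no torsion. So H_0 = Z.
rank ∂_1 = 6, rank ∂_2 = 13 ⇒ b_1 = 21 − 6 − 13 = 2; all invariant factors of ∂_2 are 1 so no torsion. So H_1 = Z^2.
rank ∂_2 = 13, rank ∂_3 = 0 ⇒ b_2 = 14 − 13 − 0 = 1. So H_2 = Z.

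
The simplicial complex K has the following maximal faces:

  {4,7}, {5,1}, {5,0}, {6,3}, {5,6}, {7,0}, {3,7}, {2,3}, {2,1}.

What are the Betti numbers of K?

Fix the vertex order 0 < 1 < 2 < 3 < 4 < 5 < 6 < 7 and write every simplex with vertices in increasing order. Then dim K = 1 and the simplices of K are:

  0-simplices (8): [0], [1], [2], [3], [4], [5], [6], [7]
  1-simplices (9): [0,5], [0,7], [1,2], [1,5], [2,3], [3,6], [3,7], [4,7], [5,6]

giving chain groups C_0 ≅ Z^8, C_1 ≅ Z^9.

∂_1: C_1 → C_0 sends each edge [p,q] (with p < q) to q − p.
This gives a 8×9 integer matrix of rank 7; reducing to Smith normal form yields diagonal entries (1,1,1,1,1,1,1).

Computing H_k = (kernel of ∂_k) / (image of ∂_{k+1}):

  H_0: rank C_0 − rank ∂_1 = 8 − 7 = 1, and the invariant factors of ∂_1 are all 1, so H_0 ≅ Z.
  H_1: rank ker ∂_1 − rank ∂_2 = (9 − 7) − 0 = 2, and there is no ∂_2, so H_1 ≅ Z^2.

Hence the Betti numbers are b_0 = 1, b_1 = 2.

b_0 = 1, b_1 = 2.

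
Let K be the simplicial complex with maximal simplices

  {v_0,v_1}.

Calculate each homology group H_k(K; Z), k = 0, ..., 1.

H_0 = Z,  H_1 = 0.

Take the total order v_0 < v_1 on the vertex set. Then K (dimension 1) consists of the simplices:

  0-simplices (2): [v_0], [v_1]
  1-simplices (1): [v_0,v_1]

giving chain groups C_0 ≅ Z^2, C_1 ≅ Z^1.

Boundary ∂_1: C_1 → C_0 is given by ∂[p,q] = [q] − [p].
The resulting 2×1 matrix has rank 1, and its Smith normal form has invariant factors (1).

Reading off H_k = ker ∂_k / im ∂_{k+1}:

  H_0: rank C_0 − rank ∂_1 = 2 − 1 = 1, and the invariant factors of ∂_1 are all 1, so H_0 = Z.
  H_1: rank ker ∂_1 − rank ∂_2 = (1 − 1) − 0 = 0, and there is no ∂_2, so H_1 = 0.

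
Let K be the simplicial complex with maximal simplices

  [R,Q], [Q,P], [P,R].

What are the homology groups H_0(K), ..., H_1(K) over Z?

We work with the vertex ordering P < Q < R. The simplices of K, each written with vertices in increasing order, are:

  0-simplices (3): P, Q, R
  1-simplices (3): PQ, PR, QR

so the chain groups are C_0 ≅ Z^3, C_1 ≅ Z^3.

Boundary ∂_1: C_1 → C_0 maps an edge to its endpoints' difference, ∂[p,q] = q − p. For instance
  ∂PR = R − P.
The resulting 3×3 matrix has rank 2, and its Smith normal form has invariant factors (1,1).

From H_k ≅ ker(∂_k) / im(∂_{k+1}) we obtain:

  H_0: rank C_0 − rank ∂_1 = 3 − 2 = 1, and the invariant factors of ∂_1 are all 1, so H_0 = Z.
  H_1: rank ker ∂_1 − rank ∂_2 = (3 − 2) − 0 = 1, and there is no ∂_2, so H_1 = Z.

As a check, the Euler characteristic is 3 − 3 = 0, which agrees with 1 − 1 = 0.

H_0 = Z,  H_1 = Z.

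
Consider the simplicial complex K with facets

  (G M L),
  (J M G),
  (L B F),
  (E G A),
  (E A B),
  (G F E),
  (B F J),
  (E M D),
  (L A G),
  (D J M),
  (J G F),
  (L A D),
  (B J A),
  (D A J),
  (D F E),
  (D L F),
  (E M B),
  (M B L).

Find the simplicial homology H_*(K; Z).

K has 9 vertices, 27 edges, 18 triangles.
rank ∂_0 = 0, rank ∂_1 = 8 ⇒ b_0 = 9 − 0 − 8 = 1; all invariant factors of ∂_1 are 1 so no torsion. So H_0 ≅ Z.
rank ∂_1 = 8, rank ∂_2 = 17 ⇒ b_1 = 27 − 8 − 17 = 2; all invariant factors of ∂_2 are 1 so no torsion. So H_1 ≅ Z^2.
rank ∂_2 = 17, rank ∂_3 = 0 ⇒ b_2 = 18 − 17 − 0 = 1. So H_2 ≅ Z.

H_0 = Z,  H_1 = Z^2,  H_2 = Z.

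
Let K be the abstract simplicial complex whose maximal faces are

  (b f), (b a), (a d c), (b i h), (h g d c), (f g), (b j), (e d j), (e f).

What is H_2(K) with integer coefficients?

Order the vertices as a < b < c < d < e < f < g < h < i < j. Listing each simplex with vertices in this order, K has dimension 3 with simplices:

  0-simplices (10): a, b, c, d, e, f, g, h, i, j
  1-simplices (19): ab, ac, ad, bf, bh, bi, bj, cd, cg, ch, de, dg, dh, dj, ef, ej, fg, gh, hi
  2-simplices (7): acd, bhi, cdg, cdh, cgh, dej, dgh
  3-simplices (1): cdgh

Hence C_0 ≅ Z^10, C_1 ≅ Z^19, C_2 ≅ Z^7, C_3 ≅ Z^1.

The boundary map ∂_1: C_1 → C_0 is given by ∂[p,q] = [q] − [p]. For instance
  ∂ef = f − e.
The 10×19 boundary matrix has rank 9 and Smith normal form diag(1,1,1,1,1,1,1,1,1).

Boundary ∂_2: C_2 → C_1 sends each 2-simplex [p,q,r] to [q,r] − [p,r] + [p,q]. For instance
  ∂cdh = dh − ch + cd,
  ∂dgh = gh − dh + dg.
This gives a 19×7 integer matrix of rank 6; reducing to Smith normal form yields diagonal entries (1,1,1,1,1,1).

Boundary ∂_3: C_3 → C_2 sends each 3-simplex σ to the alternating sum Σ_i (−1)^i (σ with its i-th vertex removed). For instance
  ∂cdgh = dgh − cgh + cdh − cdg.
The resulting 7×1 matrix has rank 1, and its Smith normal form has invariant factors (1).

Now H_k = ker ∂_k / im ∂_{k+1}, so:

  H_2: rank ker ∂_2 − rank ∂_3 = (7 − 6) − 1 = 0, and the invariant factors of ∂_3 are all 1, so H_2 ≅ 0.

H_2 = 0.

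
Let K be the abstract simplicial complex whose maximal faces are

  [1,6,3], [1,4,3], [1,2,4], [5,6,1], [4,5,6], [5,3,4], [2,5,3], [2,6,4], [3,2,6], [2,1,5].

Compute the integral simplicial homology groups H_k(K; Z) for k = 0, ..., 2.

H_0 ≅ Z,  H_1 ≅ Z_2,  H_2 = 0.

Fix the vertex order 1 < 2 < 3 < 4 < 5 < 6 and write every simplex with vertices in increasing order. Then dim K = 2 and the simplices of K are:

  0-simplices (6): [1], [2], [3], [4], [5], [6]
  1-simplices (15): [1,2], [1,3], [1,4], [1,5], [1,6], [2,3], [2,4], [2,5], [2,6], [3,4], [3,5], [3,6], [4,5], [4,6], [5,6]
  2-simplices (10): [1,2,4], [1,2,5], [1,3,4], [1,3,6], [1,5,6], [2,3,5], [2,3,6], [2,4,6], [3,4,5], [4,5,6]

Hence C_0 ≅ Z^6, C_1 ≅ Z^15, C_2 ≅ Z^10.

∂_1: C_1 → C_0 is given by ∂[p,q] = [q] − [p]. For instance
  ∂[3,5] = [5] − [3].
The resulting 6×15 matrix has rank 5, and its Smith normal form has invariant factors (1,1,1,1,1).

∂_2: C_2 → C_1 maps a triangle to the signed sum of its edges. For instance
  ∂[1,3,4] = [3,4] − [1,4] + [1,3],
  ∂[1,2,4] = [2,4] − [1,4] + [1,2].
This gives a 15×10 integer matrix of rank 10; reducing to Smith normal form yields diagonal entries (1,1,1,1,1,1,1,1,1,2).

Reading off H_k = ker ∂_k / im ∂_{k+1}:

  H_0: rank C_0 − rank ∂_1 = 6 − 5 = 1, and the invariant factors of ∂_1 are all 1, so H_0 = Z.
  H_1: rank ker ∂_1 − rank ∂_2 = (15 − 5) − 10 = 0, and ∂_2 has invariant factor 2 > 1, so H_1 = Z_2.
  H_2: rank ker ∂_2 − rank ∂_3 = (10 − 10) − 0 = 0, and there is no ∂_3, so H_2 = 0.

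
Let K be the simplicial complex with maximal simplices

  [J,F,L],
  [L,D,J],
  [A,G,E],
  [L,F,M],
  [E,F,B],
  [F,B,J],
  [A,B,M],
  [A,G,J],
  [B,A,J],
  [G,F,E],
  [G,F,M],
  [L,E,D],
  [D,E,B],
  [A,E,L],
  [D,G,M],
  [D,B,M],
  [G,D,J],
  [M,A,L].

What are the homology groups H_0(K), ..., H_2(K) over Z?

H_0 ≅ Z,  H_1 ≅ Z^2,  H_2 ≅ Z.

K has 9 vertices, 27 edges, 18 triangles.
rank ∂_0 = 0, rank ∂_1 = 8 ⇒ b_0 = 9 − 0 − 8 = 1; all invariant factors of ∂_1 are 1 so no torsion. So H_0 ≅ Z.
rank ∂_1 = 8, rank ∂_2 = 17 ⇒ b_1 = 27 − 8 − 17 = 2; all invariant factors of ∂_2 are 1 so no torsion. So H_1 ≅ Z^2.
rank ∂_2 = 17, rank ∂_3 = 0 ⇒ b_2 = 18 − 17 − 0 = 1. So H_2 ≅ Z.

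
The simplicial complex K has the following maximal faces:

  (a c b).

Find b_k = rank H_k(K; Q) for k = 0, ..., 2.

Take the total order a < b < c on the vertex set. Then K (dimension 2) consists of the simplices:

  0-simplices (3): a, b, c
  1-simplices (3): ab, ac, bc
  2-simplices (1): abc

giving chain groups C_0 ≅ Z^3, C_1 ≅ Z^3, C_2 ≅ Z^1.

Boundary ∂_1: C_1 → C_0 sends each edge [p,q] (with p < q) to q − p.
The resulting 3×3 matrix has rank 2, and its Smith normal form has invariant factors (1,1).

Boundary ∂_2: C_2 → C_1 sends each 2-simplex [p,q,r] to [q,r] − [p,r] + [p,q]. For instance
  ∂abc = bc − ac + ab.
The resulting 3×1 matrix has rank 1, and its Smith normal form has invariant factors (1).

From H_k ≅ ker(∂_k) / im(∂_{k+1}) we obtain:

  H_0: rank C_0 − rank ∂_1 = 3 − 2 = 1, and the invariant factors of ∂_1 are all 1, so H_0 = Z.
  H_1: rank ker ∂_1 − rank ∂_2 = (3 − 2) − 1 = 0, and the invariant factors of ∂_2 are all 1, so H_1 = 0.
  H_2: rank ker ∂_2 − rank ∂_3 = (1 − 1) − 0 = 0, and there is no ∂_3, so H_2 = 0.

As a check, the Euler characteristic is 3 − 3 + 1 = 1, which agrees with 1 − 0 + 0 = 1.

Hence the Betti numbers are b_0 = 1, b_1 = 0, b_2 = 0.

b_0 = 1, b_1 = 0, b_2 = 0.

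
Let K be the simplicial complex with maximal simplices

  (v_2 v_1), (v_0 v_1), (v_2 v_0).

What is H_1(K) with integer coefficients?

K has 3 vertices, 3 edges.
rank ∂_1 = 2, rank ∂_2 = 0 ⇒ b_1 = 3 − 2 − 0 = 1. So H_1 ≅ Z.

H_1 = Z.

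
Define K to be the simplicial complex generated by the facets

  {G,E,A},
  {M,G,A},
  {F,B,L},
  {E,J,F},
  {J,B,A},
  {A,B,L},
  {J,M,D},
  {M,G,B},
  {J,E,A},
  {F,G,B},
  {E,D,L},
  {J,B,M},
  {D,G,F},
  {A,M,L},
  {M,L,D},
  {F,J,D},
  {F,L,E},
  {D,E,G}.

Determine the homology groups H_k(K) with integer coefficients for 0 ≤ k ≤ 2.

H_0 = Z,  H_1 = Z ⊕ Z/2Z,  H_2 = 0.

Fix the vertex order A < B < D < E < F < G < J < L < M and write every simplex with vertices in increasing order. Then dim K = 2 and the simplices of K are:

  0-simplices (9): A, B, D, E, F, G, J, L, M
  1-simplices (27): AB, AE, AG, AJ, AL, AM, BF, BG, BJ, BL, BM, DE, DF, DG, DJ, DL, DM, EF, EG, EJ, EL, FG, FJ, FL, GM, JM, LM
  2-simplices (18): ABJ, ABL, AEG, AEJ, AGM, ALM, BFG, BFL, BGM, BJM, DEG, DEL, DFG, DFJ, DJM, DLM, EFJ, EFL

Hence C_0 ≅ Z^9, C_1 ≅ Z^27, C_2 ≅ Z^18.

Boundary ∂_1: C_1 → C_0 maps an edge to its endpoints' difference, ∂[p,q] = q − p. For instance
  ∂GM = M − G.
This gives a 9×27 integer matrix of rank 8; reducing to Smith normal form yields diagonal entries (1,1,1,1,1,1,1,1).

Boundary ∂_2: C_2 → C_1 acts by ∂[p,q,r] = [q,r] − [p,r] + [p,q]. For instance
  ∂EFL = FL − EL + EF,
  ∂ALM = LM − AM + AL.
As a 27×18 matrix over Z this has rank 18, with invariant factors (1,1,1,1,1,1,1,1,1,1,1,1,1,1,1,1,1,2).

From H_k ≅ ker(∂_k) / im(∂_{k+1}) we obtain:

  H_0: rank C_0 − rank ∂_1 = 9 − 8 = 1, and the invariant factors of ∂_1 are all 1, so H_0 = Z.
  H_1: rank ker ∂_1 − rank ∂_2 = (27 − 8) − 18 = 1, and ∂_2 has invariant factor 2 > 1, so H_1 = Z ⊕ Z/2Z.
  H_2: rank ker ∂_2 − rank ∂_3 = (18 − 18) − 0 = 0, and there is no ∂_3, so H_2 = 0.

As a check, the Euler characteristic is 9 − 27 + 18 = 0, which agrees with 1 − 1 + 0 = 0.
(K is a triangulation of the Klein bottle.)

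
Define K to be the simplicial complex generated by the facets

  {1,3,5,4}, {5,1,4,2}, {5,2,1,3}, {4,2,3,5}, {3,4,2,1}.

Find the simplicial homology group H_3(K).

H_3 = Z.

K has 5 vertices, 10 edges, 10 triangles, 5 3-simplices.
rank ∂_3 = 4, rank ∂_4 = 0 ⇒ b_3 = 5 − 4 − 0 = 1. So H_3 ≅ Z.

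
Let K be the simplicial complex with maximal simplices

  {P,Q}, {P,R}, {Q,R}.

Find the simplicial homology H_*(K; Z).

H_0 ≅ Z,  H_1 ≅ Z.

Order the vertices as P < Q < R. Listing each simplex with vertices in this order, K has dimension 1 with simplices:

  0-simplices (3): P, Q, R
  1-simplices (3): PQ, PR, QR

Hence C_0 ≅ Z^3, C_1 ≅ Z^3.

∂_1: C_1 → C_0 is given by ∂[p,q] = [q] − [p].
The resulting 3×3 matrix has rank 2, and its Smith normal form has invariant factors (1,1).

Reading off H_k = ker ∂_k / im ∂_{k+1}:

  H_0: rank C_0 − rank ∂_1 = 3 − 2 = 1, and the invariant factors of ∂_1 are all 1, so H_0 = Z.
  H_1: rank ker ∂_1 − rank ∂_2 = (3 − 2) − 0 = 1, and there is no ∂_2, so H_1 = Z.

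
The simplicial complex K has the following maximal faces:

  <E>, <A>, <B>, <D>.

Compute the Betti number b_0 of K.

b_0 = 4.

Take the total order A < B < D < E on the vertex set. Then K (dimension 0) consists of the simplices:

  0-simplices (4): A, B, D, E

giving chain groups C_0 ≅ Z^4.

From H_k ≅ ker(∂_k) / im(∂_{k+1}) we obtain:

  H_0: rank C_0 − rank ∂_1 = 4 − 0 = 4, and there is no ∂_1, so H_0 = Z^4.

(K is a triangulation of a set of 4 points.)

Hence the Betti numbers are b_0 = 4.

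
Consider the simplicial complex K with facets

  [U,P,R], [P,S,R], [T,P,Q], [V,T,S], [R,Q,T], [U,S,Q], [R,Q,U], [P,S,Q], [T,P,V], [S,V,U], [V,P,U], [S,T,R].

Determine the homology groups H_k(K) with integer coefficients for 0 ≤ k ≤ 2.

Fix the vertex order P < Q < R < S < T < U < V and write every simplex with vertices in increasing order. Then dim K = 2 and the simplices of K are:

  0-simplices (7): P, Q, R, S, T, U, V
  1-simplices (18): PQ, PR, PS, PT, PU, PV, QR, QS, QT, QU, RS, RT, RU, ST, SU, SV, TV, UV
  2-simplices (12): PQS, PQT, PRS, PRU, PTV, PUV, QRT, QRU, QSU, RST, STV, SUV

Hence C_0 ≅ Z^7, C_1 ≅ Z^18, C_2 ≅ Z^12.

Boundary ∂_1: C_1 → C_0 maps an edge to its endpoints' difference, ∂[p,q] = q − p. For instance
  ∂PS = S − P.
This gives a 7×18 integer matrix of rank 6; reducing to Smith normal form yields diagonal entries (1,1,1,1,1,1).

∂_2: C_2 → C_1 acts by ∂[p,q,r] = [q,r] − [p,r] + [p,q]. For instance
  ∂PQS = QS − PS + PQ,
  ∂PQT = QT − PT + PQ.
The 18×12 boundary matrix has rank 12 and Smith normal form diag(1,1,1,1,1,1,1,1,1,1,1,2).

From H_k ≅ ker(∂_k) / im(∂_{k+1}) we obtain:

  H_0: rank C_0 − rank ∂_1 = 7 − 6 = 1, and the invariant factors of ∂_1 are all 1, so H_0 ≅ Z.
  H_1: rank ker ∂_1 − rank ∂_2 = (18 − 6) − 12 = 0, and ∂_2 has invariant factor 2 > 1, so H_1 ≅ Z/2.
  H_2: rank ker ∂_2 − rank ∂_3 = (12 − 12) − 0 = 0, and there is no ∂_3, so H_2 ≅ 0.

H_0 = Z,  H_1 = Z/2,  H_2 = 0.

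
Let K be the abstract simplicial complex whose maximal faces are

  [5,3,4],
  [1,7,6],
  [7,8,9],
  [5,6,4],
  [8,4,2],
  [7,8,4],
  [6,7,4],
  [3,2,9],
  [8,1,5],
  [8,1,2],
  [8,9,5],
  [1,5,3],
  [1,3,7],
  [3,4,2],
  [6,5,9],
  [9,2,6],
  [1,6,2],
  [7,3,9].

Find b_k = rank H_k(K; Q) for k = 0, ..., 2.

Fix the vertex order 1 < 2 < 3 < 4 < 5 < 6 < 7 < 8 < 9 and write every simplex with vertices in increasing order. Then dim K = 2 and the simplices of K are:

  0-simplices (9): [1], [2], [3], [4], [5], [6], [7], [8], [9]
  1-simplices (27): (27 of them)
  2-simplices (18): [1,2,6], [1,2,8], [1,3,5], [1,3,7], [1,5,8], [1,6,7], [2,3,4], [2,3,9], [2,4,8], [2,6,9], [3,4,5], [3,7,9], [4,5,6], [4,6,7], [4,7,8], [5,6,9], [5,8,9], [7,8,9]

so the chain groups are C_0 ≅ Z^9, C_1 ≅ Z^27, C_2 ≅ Z^18.

∂_1: C_1 → C_0 sends each edge [p,q] (with p < q) to q − p. For instance
  ∂[2,9] = [9] − [2].
The resulting 9×27 matrix has rank 8, and its Smith normal form has invariant factors (1,1,1,1,1,1,1,1).

Boundary ∂_2: C_2 → C_1 maps a triangle to the signed sum of its edges. For instance
  ∂[2,6,9] = [6,9] − [2,9] + [2,6],
  ∂[3,4,5] = [4,5] − [3,5] + [3,4].
This gives a 27×18 integer matrix of rank 17; reducing to Smith normal form yields diagonal entries (1,1,1,1,1,1,1,1,1,1,1,1,1,1,1,1,1).

Now H_k = ker ∂_k / im ∂_{k+1}, so:

  H_0: rank C_0 − rank ∂_1 = 9 − 8 = 1, and the invariant factors of ∂_1 are all 1, so H_0 ≅ Z.
  H_1: rank ker ∂_1 − rank ∂_2 = (27 − 8) − 17 = 2, and the invariant factors of ∂_2 are all 1, so H_1 ≅ Z^2.
  H_2: rank ker ∂_2 − rank ∂_3 = (18 − 17) − 0 = 1, and there is no ∂_3, so H_2 ≅ Z.

As a check, the Euler characteristic is 9 − 27 + 18 = 0, which agrees with 1 − 2 + 1 = 0.
(K is a triangulation of the torus T^2.)

Hence the Betti numbers are b_0 = 1, b_1 = 2, b_2 = 1.

b_0 = 1, b_1 = 2, b_2 = 1.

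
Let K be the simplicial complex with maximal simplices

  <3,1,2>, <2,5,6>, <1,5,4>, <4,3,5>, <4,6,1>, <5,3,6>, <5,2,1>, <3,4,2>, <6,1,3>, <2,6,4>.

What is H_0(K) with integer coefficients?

H_0 = Z.

Order the vertices as 1 < 2 < 3 < 4 < 5 < 6. Listing each simplex with vertices in this order, K has dimension 2 with simplices:

  0-simplices (6): [1], [2], [3], [4], [5], [6]
  1-simplices (15): [1,2], [1,3], [1,4], [1,5], [1,6], [2,3], [2,4], [2,5], [2,6], [3,4], [3,5], [3,6], [4,5], [4,6], [5,6]
  2-simplices (10): [1,2,3], [1,2,5], [1,3,6], [1,4,5], [1,4,6], [2,3,4], [2,4,6], [2,5,6], [3,4,5], [3,5,6]

so the chain groups are C_0 ≅ Z^6, C_1 ≅ Z^15, C_2 ≅ Z^10.

Boundary ∂_1: C_1 → C_0 sends each edge [p,q] (with p < q) to q − p. For instance
  ∂[2,3] = [3] − [2].
The resulting 6×15 matrix has rank 5, and its Smith normal form has invariant factors (1,1,1,1,1).

The boundary map ∂_2: C_2 → C_1 sends each 2-simplex [p,q,r] to [q,r] − [p,r] + [p,q]. For instance
  ∂[2,5,6] = [5,6] − [2,6] + [2,5],
  ∂[2,3,4] = [3,4] − [2,4] + [2,3].
The 15×10 boundary matrix has rank 10 and Smith normal form diag(1,1,1,1,1,1,1,1,1,2).

Computing H_k = (kernel of ∂_k) / (image of ∂_{k+1}):

  H_0: rank C_0 − rank ∂_1 = 6 − 5 = 1, and the invariant factors of ∂_1 are all 1, so H_0 = Z.

(K is a triangulation of the real projective plane RP^2.)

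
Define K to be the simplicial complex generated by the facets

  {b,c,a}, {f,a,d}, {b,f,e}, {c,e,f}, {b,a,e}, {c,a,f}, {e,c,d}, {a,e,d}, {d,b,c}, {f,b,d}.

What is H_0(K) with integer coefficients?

Take the total order a < b < c < d < e < f on the vertex set. Then K (dimension 2) consists of the simplices:

  0-simplices (6): a, b, c, d, e, f
  1-simplices (15): ab, ac, ad, ae, af, bc, bd, be, bf, cd, ce, cf, de, df, ef
  2-simplices (10): abc, abe, acf, ade, adf, bcd, bdf, bef, cde, cef

Hence C_0 ≅ Z^6, C_1 ≅ Z^15, C_2 ≅ Z^10.

∂_1: C_1 → C_0 maps an edge to its endpoints' difference, ∂[p,q] = q − p. For instance
  ∂bf = f − b.
This gives a 6×15 integer matrix of rank 5; reducing to Smith normal form yields diagonal entries (1,1,1,1,1).

Boundary ∂_2: C_2 → C_1 acts by ∂[p,q,r] = [q,r] − [p,r] + [p,q]. For instance
  ∂cef = ef − cf + ce,
  ∂adf = df − af + ad.
This gives a 15×10 integer matrix of rank 10; reducing to Smith normal form yields diagonal entries (1,1,1,1,1,1,1,1,1,2).

Now H_k = ker ∂_k / im ∂_{k+1}, so:

  H_0: rank C_0 − rank ∂_1 = 6 − 5 = 1, and the invariant factors of ∂_1 are all 1, so H_0 ≅ Z.

(K is a triangulation of the real projective plane RP^2.)

H_0 = Z.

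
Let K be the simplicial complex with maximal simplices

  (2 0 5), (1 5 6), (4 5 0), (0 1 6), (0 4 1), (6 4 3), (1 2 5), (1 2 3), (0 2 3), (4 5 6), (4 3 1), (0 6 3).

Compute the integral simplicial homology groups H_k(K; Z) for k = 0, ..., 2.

H_0 ≅ Z,  H_1 ≅ Z/2,  H_2 = 0.

Order the vertices as 0 < 1 < 2 < 3 < 4 < 5 < 6. Listing each simplex with vertices in this order, K has dimension 2 with simplices:

  0-simplices (7): [0], [1], [2], [3], [4], [5], [6]
  1-simplices (18): [0,1], [0,2], [0,3], [0,4], [0,5], [0,6], [1,2], [1,3], [1,4], [1,5], [1,6], [2,3], [2,5], [3,4], [3,6], [4,5], [4,6], [5,6]
  2-simplices (12): [0,1,4], [0,1,6], [0,2,3], [0,2,5], [0,3,6], [0,4,5], [1,2,3], [1,2,5], [1,3,4], [1,5,6], [3,4,6], [4,5,6]

Hence C_0 ≅ Z^7, C_1 ≅ Z^18, C_2 ≅ Z^12.

The boundary map ∂_1: C_1 → C_0 sends each edge [p,q] (with p < q) to q − p. For instance
  ∂[0,4] = [4] − [0].
The resulting 7×18 matrix has rank 6, and its Smith normal form has invariant factors (1,1,1,1,1,1).

The boundary map ∂_2: C_2 → C_1 maps a triangle to the signed sum of its edges. For instance
  ∂[4,5,6] = [5,6] − [4,6] + [4,5],
  ∂[0,4,5] = [4,5] − [0,5] + [0,4].
The 18×12 boundary matrix has rank 12 and Smith normal form diag(1,1,1,1,1,1,1,1,1,1,1,2).

Computing H_k = (kernel of ∂_k) / (image of ∂_{k+1}):

  H_0: rank C_0 − rank ∂_1 = 7 − 6 = 1, and the invariant factors of ∂_1 are all 1, so H_0 ≅ Z.
  H_1: rank ker ∂_1 − rank ∂_2 = (18 − 6) − 12 = 0, and ∂_2 has invariant factor 2 > 1, so H_1 ≅ Z/2.
  H_2: rank ker ∂_2 − rank ∂_3 = (12 − 12) − 0 = 0, and there is no ∂_3, so H_2 ≅ 0.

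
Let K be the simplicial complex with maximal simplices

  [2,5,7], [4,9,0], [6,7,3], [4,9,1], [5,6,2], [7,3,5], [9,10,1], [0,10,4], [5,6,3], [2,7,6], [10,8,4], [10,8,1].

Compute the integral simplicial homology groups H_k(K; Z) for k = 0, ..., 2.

We work with the vertex ordering 0 < 1 < 2 < 3 < 4 < 5 < 6 < 7 < 8 < 9 < 10. The simplices of K, each written with vertices in increasing order, are:

  0-simplices (11): [0], [1], [2], [3], [4], [5], [6], [7], [8], [9], [10]
  1-simplices (21): [0,4], [0,9], [0,10], [1,4], [1,8], [1,9], [1,10], [2,5], [2,6], [2,7], [3,5], [3,6], [3,7], [4,8], [4,9], [4,10], [5,6], [5,7], [6,7], [8,10], [9,10]
  2-simplices (12): [0,4,9], [0,4,10], [1,4,9], [1,8,10], [1,9,10], [2,5,6], [2,5,7], [2,6,7], [3,5,6], [3,5,7], [3,6,7], [4,8,10]

Hence C_0 ≅ Z^11, C_1 ≅ Z^21, C_2 ≅ Z^12.

Boundary ∂_1: C_1 → C_0 is given by ∂[p,q] = [q] − [p].
As a 11×21 matrix over Z this has rank 9, with invariant factors (1,1,1,1,1,1,1,1,1).

Boundary ∂_2: C_2 → C_1 acts by ∂[p,q,r] = [q,r] − [p,r] + [p,q]. For instance
  ∂[4,8,10] = [8,10] − [4,10] + [4,8],
  ∂[0,4,10] = [4,10] − [0,10] + [0,4].
The resulting 21×12 matrix has rank 11, and its Smith normal form has invariant factors (1,1,1,1,1,1,1,1,1,1,1).

Now H_k = ker ∂_k / im ∂_{k+1}, so:

  H_0: rank C_0 − rank ∂_1 = 11 − 9 = 2, and the invariant factors of ∂_1 are all 1, so H_0 = Z^2.
  H_1: rank ker ∂_1 − rank ∂_2 = (21 − 9) − 11 = 1, and the invariant factors of ∂_2 are all 1, so H_1 = Z.
  H_2: rank ker ∂_2 − rank ∂_3 = (12 − 11) − 0 = 1, and there is no ∂_3, so H_2 = Z.

As a check, the Euler characteristic is 11 − 21 + 12 = 2, which agrees with 2 − 1 + 1 = 2.

H_0 = Z^2,  H_1 = Z,  H_2 = Z.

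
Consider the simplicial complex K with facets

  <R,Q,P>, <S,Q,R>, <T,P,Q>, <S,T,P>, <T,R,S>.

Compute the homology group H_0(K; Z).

K has 5 vertices, 10 edges, 5 triangles.
rank ∂_0 = 0, rank ∂_1 = 4 ⇒ b_0 = 5 − 0 − 4 = 1; all invariant factors of ∂_1 are 1 so no torsion. So H_0 = Z.

H_0 = Z.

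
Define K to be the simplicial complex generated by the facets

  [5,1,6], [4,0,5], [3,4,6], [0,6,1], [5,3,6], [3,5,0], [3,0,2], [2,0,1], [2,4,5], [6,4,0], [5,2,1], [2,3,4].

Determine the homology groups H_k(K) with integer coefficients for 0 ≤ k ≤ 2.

H_0 = Z,  H_1 = Z/2Z,  H_2 = 0.

Order the vertices as 0 < 1 < 2 < 3 < 4 < 5 < 6. Listing each simplex with vertices in this order, K has dimension 2 with simplices:

  0-simplices (7): [0], [1], [2], [3], [4], [5], [6]
  1-simplices (18): [0,1], [0,2], [0,3], [0,4], [0,5], [0,6], [1,2], [1,5], [1,6], [2,3], [2,4], [2,5], [3,4], [3,5], [3,6], [4,5], [4,6], [5,6]
  2-simplices (12): [0,1,2], [0,1,6], [0,2,3], [0,3,5], [0,4,5], [0,4,6], [1,2,5], [1,5,6], [2,3,4], [2,4,5], [3,4,6], [3,5,6]

so the chain groups are C_0 ≅ Z^7, C_1 ≅ Z^18, C_2 ≅ Z^12.

∂_1: C_1 → C_0 sends each edge [p,q] (with p < q) to q − p. For instance
  ∂[0,1] = [1] − [0].
As a 7×18 matrix over Z this has rank 6, with invariant factors (1,1,1,1,1,1).

The boundary map ∂_2: C_2 → C_1 sends each 2-simplex [p,q,r] to [q,r] − [p,r] + [p,q]. For instance
  ∂[0,4,6] = [4,6] − [0,6] + [0,4],
  ∂[1,2,5] = [2,5] − [1,5] + [1,2].
The 18×12 boundary matrix has rank 12 and Smith normal form diag(1,1,1,1,1,1,1,1,1,1,1,2).

Computing H_k = (kernel of ∂_k) / (image of ∂_{k+1}):

  H_0: rank C_0 − rank ∂_1 = 7 − 6 = 1, and the invariant factors of ∂_1 are all 1, so H_0 ≅ Z.
  H_1: rank ker ∂_1 − rank ∂_2 = (18 − 6) − 12 = 0, and ∂_2 has invariant factor 2 > 1, so H_1 ≅ Z/2Z.
  H_2: rank ker ∂_2 − rank ∂_3 = (12 − 12) − 0 = 0, and there is no ∂_3, so H_2 ≅ 0.

As a check, the Euler characteristic is 7 − 18 + 12 = 1, which agrees with 1 − 0 + 0 = 1.
(K is a triangulation of the real projective plane RP^2.)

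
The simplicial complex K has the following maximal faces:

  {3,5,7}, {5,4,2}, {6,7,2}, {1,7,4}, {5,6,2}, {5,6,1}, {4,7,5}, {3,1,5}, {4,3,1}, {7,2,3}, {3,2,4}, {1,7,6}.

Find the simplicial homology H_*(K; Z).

H_0 ≅ Z,  H_1 ≅ Z/2,  H_2 = 0.

K has 7 vertices, 18 edges, 12 triangles.
rank ∂_0 = 0, rank ∂_1 = 6 ⇒ b_0 = 7 − 0 − 6 = 1; all invariant factors of ∂_1 are 1 so no torsion. So H_0 ≅ Z.
rank ∂_1 = 6, rank ∂_2 = 12 ⇒ b_1 = 18 − 6 − 12 = 0; ∂_2 has invariant factor(s) [2] giving torsion. So H_1 ≅ Z/2.
rank ∂_2 = 12, rank ∂_3 = 0 ⇒ b_2 = 12 − 12 − 0 = 0. So H_2 ≅ 0.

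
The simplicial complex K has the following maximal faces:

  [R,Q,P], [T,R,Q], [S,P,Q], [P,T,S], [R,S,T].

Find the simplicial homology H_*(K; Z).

H_0 = Z,  H_1 = Z,  H_2 = 0.

K has 5 vertices, 10 edges, 5 triangles.
rank ∂_0 = 0, rank ∂_1 = 4 ⇒ b_0 = 5 − 0 − 4 = 1; all invariant factors of ∂_1 are 1 so no torsion. So H_0 ≅ Z.
rank ∂_1 = 4, rank ∂_2 = 5 ⇒ b_1 = 10 − 4 − 5 = 1; all invariant factors of ∂_2 are 1 so no torsion. So H_1 ≅ Z.
rank ∂_2 = 5, rank ∂_3 = 0 ⇒ b_2 = 5 − 5 − 0 = 0. So H_2 ≅ 0.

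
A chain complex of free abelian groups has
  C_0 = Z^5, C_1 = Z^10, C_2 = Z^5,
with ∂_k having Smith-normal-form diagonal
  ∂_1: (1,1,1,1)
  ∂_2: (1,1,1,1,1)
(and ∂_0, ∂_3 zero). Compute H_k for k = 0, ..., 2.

H_0 = Z,  H_1 = Z,  H_2 = 0.

H_0: b_0 = 5 − 0 − 4 = 1; torsion from ∂_1 factors > 1: none. So H_0 = Z.
H_1: b_1 = 10 − 4 − 5 = 1; torsion from ∂_2 factors > 1: none. So H_1 = Z.
H_2: b_2 = 5 − 5 − 0 = 0; torsion from ∂_3 factors > 1: none. So H_2 = 0.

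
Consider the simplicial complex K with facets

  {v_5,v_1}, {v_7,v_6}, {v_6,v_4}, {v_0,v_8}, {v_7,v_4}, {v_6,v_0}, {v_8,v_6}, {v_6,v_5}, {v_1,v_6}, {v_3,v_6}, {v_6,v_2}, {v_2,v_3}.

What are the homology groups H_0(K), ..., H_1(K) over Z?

Take the total order v_0 < v_1 < v_2 < v_3 < v_4 < v_5 < v_6 < v_7 < v_8 on the vertex set. Then K (dimension 1) consists of the simplices:

  0-simplices (9): [v_0], [v_1], [v_2], [v_3], [v_4], [v_5], [v_6], [v_7], [v_8]
  1-simplices (12): [v_0,v_6], [v_0,v_8], [v_1,v_5], [v_1,v_6], [v_2,v_3], [v_2,v_6], [v_3,v_6], [v_4,v_6], [v_4,v_7], [v_5,v_6], [v_6,v_7], [v_6,v_8]

so the chain groups are C_0 ≅ Z^9, C_1 ≅ Z^12.

The boundary map ∂_1: C_1 → C_0 sends each edge [p,q] (with p < q) to q − p. For instance
  ∂[v_1,v_5] = [v_5] − [v_1].
The resulting 9×12 matrix has rank 8, and its Smith normal form has invariant factors (1,1,1,1,1,1,1,1).

From H_k ≅ ker(∂_k) / im(∂_{k+1}) we obtain:

  H_0: rank C_0 − rank ∂_1 = 9 − 8 = 1, and the invariant factors of ∂_1 are all 1, so H_0 ≅ Z.
  H_1: rank ker ∂_1 − rank ∂_2 = (12 − 8) − 0 = 4, and there is no ∂_2, so H_1 ≅ Z^4.

(K is a triangulation of a wedge of 4 circles.)

H_0 = Z,  H_1 = Z^4.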